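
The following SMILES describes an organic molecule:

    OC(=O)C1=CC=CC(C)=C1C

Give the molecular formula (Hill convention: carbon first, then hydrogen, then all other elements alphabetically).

C9H10O2

Walk through each heavy atom and fill implicit hydrogens from standard valence (C 4, N 3, O 2, S 2, halogen 1):
  atom 1: O, bond orders sum to 1 (valence 2) → 1 H
  atom 2: C, bond orders sum to 4 (valence 4) → 0 H
  atom 3: O, bond orders sum to 2 (valence 2) → 0 H
  atom 4: C, bond orders sum to 4 (valence 4) → 0 H
  atom 5: C, bond orders sum to 3 (valence 4) → 1 H
  atom 6: C, bond orders sum to 3 (valence 4) → 1 H
  atom 7: C, bond orders sum to 3 (valence 4) → 1 H
  atom 8: C, bond orders sum to 4 (valence 4) → 0 H
  atom 9: C, bond orders sum to 1 (valence 4) → 3 H
  atom 10: C, bond orders sum to 4 (valence 4) → 0 H
  atom 11: C, bond orders sum to 1 (valence 4) → 3 H
Totals → C:9, H:10, O:2.
In Hill order: C9H10O2.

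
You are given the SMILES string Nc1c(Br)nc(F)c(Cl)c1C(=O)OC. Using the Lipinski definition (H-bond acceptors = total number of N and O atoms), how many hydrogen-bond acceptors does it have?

N atoms: 2; O atoms: 2.
Lipinski HBA = 2 + 2 = 4.

4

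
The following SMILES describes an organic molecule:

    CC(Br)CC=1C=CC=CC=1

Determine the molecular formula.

C9H11Br

Walk through each heavy atom and fill implicit hydrogens from standard valence (C 4, N 3, O 2, S 2, halogen 1):
  atom 1: C, bond orders sum to 1 (valence 4) → 3 H
  atom 2: C, bond orders sum to 3 (valence 4) → 1 H
  atom 3: Br (halogen, monovalent) → 0 H
  atom 4: C, bond orders sum to 2 (valence 4) → 2 H
  atom 5: C, bond orders sum to 4 (valence 4) → 0 H
  atom 6: C, bond orders sum to 3 (valence 4) → 1 H
  atom 7: C, bond orders sum to 3 (valence 4) → 1 H
  atom 8: C, bond orders sum to 3 (valence 4) → 1 H
  atom 9: C, bond orders sum to 3 (valence 4) → 1 H
  atom 10: C, bond orders sum to 3 (valence 4) → 1 H
Totals → C:9, H:11, Br:1.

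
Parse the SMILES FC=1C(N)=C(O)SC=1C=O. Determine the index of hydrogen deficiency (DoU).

Molecular formula: C5H4FNO2S.
DoU = (2C + 2 + N − H − X) / 2, where X is the halogen count and O/S are ignored.
    = (2·5 + 2 + 1 − 4 − 1) / 2 = 8 / 2 = 4.

4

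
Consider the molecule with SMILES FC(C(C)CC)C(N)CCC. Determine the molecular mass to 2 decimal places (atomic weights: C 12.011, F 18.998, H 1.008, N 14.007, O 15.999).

161.26 g/mol

First, the molecular formula is C9H20FN (counting implicit H from valence).
  C: 9 × 12.011 = 108.099
  F: 1 × 18.998 = 18.998
  H: 20 × 1.008 = 20.160
  N: 1 × 14.007 = 14.007
Sum: 9×12.011 + 1×18.998 + 20×1.008 + 1×14.007 = 161.264 → 161.26 g/mol.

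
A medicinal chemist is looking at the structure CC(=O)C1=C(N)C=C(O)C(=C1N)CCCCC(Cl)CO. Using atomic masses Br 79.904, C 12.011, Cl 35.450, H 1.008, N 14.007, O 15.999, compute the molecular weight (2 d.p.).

300.78 g/mol

First, the molecular formula is C14H21ClN2O3 (counting implicit H from valence).
  C: 14 × 12.011 = 168.154
  Cl: 1 × 35.450 = 35.450
  H: 21 × 1.008 = 21.168
  N: 2 × 14.007 = 28.014
  O: 3 × 15.999 = 47.997
Sum: 14×12.011 + 1×35.450 + 21×1.008 + 2×14.007 + 3×15.999 = 300.783 → 300.78 g/mol.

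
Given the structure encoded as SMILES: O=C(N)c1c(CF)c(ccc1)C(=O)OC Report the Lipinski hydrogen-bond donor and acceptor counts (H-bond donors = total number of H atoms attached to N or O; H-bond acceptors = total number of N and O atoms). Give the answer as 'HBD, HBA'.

Donors: find every N or O and count the H atoms it carries.
  atom 1 (O): bond orders sum to 2 → 0 H
  atom 3 (N): bond orders sum to 1 → 2 H
  atom 13 (O): bond orders sum to 2 → 0 H
  atom 14 (O): bond orders sum to 2 → 0 H
Lipinski HBD = 2.
Acceptors: N atoms = 1, O atoms = 3 → HBA = 4.

2, 4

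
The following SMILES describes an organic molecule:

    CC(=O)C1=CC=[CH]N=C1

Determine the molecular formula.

C7H7NO

Walk through each heavy atom and fill implicit hydrogens from standard valence (C 4, N 3, O 2, S 2, halogen 1):
  atom 1: C, bond orders sum to 1 (valence 4) → 3 H
  atom 2: C, bond orders sum to 4 (valence 4) → 0 H
  atom 3: O, bond orders sum to 2 (valence 2) → 0 H
  atom 4: C, bond orders sum to 4 (valence 4) → 0 H
  atom 5: C, bond orders sum to 3 (valence 4) → 1 H
  atom 6: C, bond orders sum to 3 (valence 4) → 1 H
  atom 7: C with explicit H count 1
  atom 8: N, bond orders sum to 3 (valence 3) → 0 H
  atom 9: C, bond orders sum to 3 (valence 4) → 1 H
Totals → C:7, H:7, N:1, O:1.
In Hill order: C7H7NO.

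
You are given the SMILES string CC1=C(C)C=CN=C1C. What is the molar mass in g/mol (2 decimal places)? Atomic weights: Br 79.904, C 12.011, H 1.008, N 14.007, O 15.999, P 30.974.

121.18 g/mol

First, the molecular formula is C8H11N (counting implicit H from valence).
  C: 8 × 12.011 = 96.088
  H: 11 × 1.008 = 11.088
  N: 1 × 14.007 = 14.007
Sum: 8×12.011 + 11×1.008 + 1×14.007 = 121.183 → 121.18 g/mol.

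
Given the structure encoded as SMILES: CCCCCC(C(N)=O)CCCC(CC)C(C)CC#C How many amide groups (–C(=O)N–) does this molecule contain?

The amide motif appears at heavy-atom position 7 in the SMILES.
Other groups present: 1 alkyne.
Amide count: 1.

1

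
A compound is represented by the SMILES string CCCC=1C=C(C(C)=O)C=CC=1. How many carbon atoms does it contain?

11

Count every carbon token in the SMILES (each C, including those in ring-closure positions and inside branches).
Carbon count: 11.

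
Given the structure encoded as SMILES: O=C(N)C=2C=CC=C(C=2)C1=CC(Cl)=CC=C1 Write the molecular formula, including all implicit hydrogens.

C13H10ClNO

Walk through each heavy atom and fill implicit hydrogens from standard valence (C 4, N 3, O 2, S 2, halogen 1):
  atom 1: O, bond orders sum to 2 (valence 2) → 0 H
  atom 2: C, bond orders sum to 4 (valence 4) → 0 H
  atom 3: N, bond orders sum to 1 (valence 3) → 2 H
  atom 4: C, bond orders sum to 4 (valence 4) → 0 H
  atom 5: C, bond orders sum to 3 (valence 4) → 1 H
  atom 6: C, bond orders sum to 3 (valence 4) → 1 H
  atom 7: C, bond orders sum to 3 (valence 4) → 1 H
  atom 8: C, bond orders sum to 4 (valence 4) → 0 H
  atom 9: C, bond orders sum to 3 (valence 4) → 1 H
  atom 10: C, bond orders sum to 4 (valence 4) → 0 H
  atom 11: C, bond orders sum to 3 (valence 4) → 1 H
  atom 12: C, bond orders sum to 4 (valence 4) → 0 H
  atom 13: Cl (halogen, monovalent) → 0 H
  atom 14: C, bond orders sum to 3 (valence 4) → 1 H
  atom 15: C, bond orders sum to 3 (valence 4) → 1 H
  atom 16: C, bond orders sum to 3 (valence 4) → 1 H
Totals → C:13, H:10, Cl:1, N:1, O:1.
In Hill order: C13H10ClNO.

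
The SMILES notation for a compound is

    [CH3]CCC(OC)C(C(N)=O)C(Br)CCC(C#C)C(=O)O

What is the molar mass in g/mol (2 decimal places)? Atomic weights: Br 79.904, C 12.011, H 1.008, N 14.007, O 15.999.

First, the molecular formula is C14H22BrNO4 (counting implicit H from valence).
  Br: 1 × 79.904 = 79.904
  C: 14 × 12.011 = 168.154
  H: 22 × 1.008 = 22.176
  N: 1 × 14.007 = 14.007
  O: 4 × 15.999 = 63.996
Sum: 1×79.904 + 14×12.011 + 22×1.008 + 1×14.007 + 4×15.999 = 348.237 → 348.24 g/mol.

348.24 g/mol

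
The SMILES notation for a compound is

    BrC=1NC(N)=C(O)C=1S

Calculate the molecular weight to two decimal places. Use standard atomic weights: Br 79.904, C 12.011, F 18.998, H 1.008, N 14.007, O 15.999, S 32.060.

First, the molecular formula is C4H5BrN2OS (counting implicit H from valence).
  Br: 1 × 79.904 = 79.904
  C: 4 × 12.011 = 48.044
  H: 5 × 1.008 = 5.040
  N: 2 × 14.007 = 28.014
  O: 1 × 15.999 = 15.999
  S: 1 × 32.060 = 32.060
Sum: 1×79.904 + 4×12.011 + 5×1.008 + 2×14.007 + 1×15.999 + 1×32.060 = 209.061 → 209.06 g/mol.

209.06 g/mol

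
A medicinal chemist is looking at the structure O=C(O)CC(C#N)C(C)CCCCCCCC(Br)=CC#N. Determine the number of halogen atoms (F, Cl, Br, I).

1

Halogen atoms appear at heavy-atom position 18 (1×Br).
Other groups present: 1 alkene, 1 carboxylic acid, 2 nitrile.
Halogen count: 1.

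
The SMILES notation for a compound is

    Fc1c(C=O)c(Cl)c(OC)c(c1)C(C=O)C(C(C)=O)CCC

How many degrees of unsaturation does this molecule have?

Molecular formula: C16H18ClFO4.
DoU = (2C + 2 + N − H − X) / 2, where X is the halogen count and O/S are ignored.
    = (2·16 + 2 + 0 − 18 − 2) / 2 = 14 / 2 = 7.

7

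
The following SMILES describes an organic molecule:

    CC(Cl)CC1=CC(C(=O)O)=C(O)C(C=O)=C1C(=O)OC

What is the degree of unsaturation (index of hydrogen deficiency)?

Degree of unsaturation = (number of rings) + (number of π bonds).
Ring closures in the SMILES: 1.
π bonds: 6 double bonds (each 1 DoU) → 6 DoU from unsaturation.
Total DoU = 1 + 6 = 7.

7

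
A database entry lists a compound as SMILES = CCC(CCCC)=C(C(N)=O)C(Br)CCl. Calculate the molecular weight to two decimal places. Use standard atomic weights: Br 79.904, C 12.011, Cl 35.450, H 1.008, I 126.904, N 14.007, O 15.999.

296.63 g/mol

First, the molecular formula is C11H19BrClNO (counting implicit H from valence).
  Br: 1 × 79.904 = 79.904
  C: 11 × 12.011 = 132.121
  Cl: 1 × 35.450 = 35.450
  H: 19 × 1.008 = 19.152
  N: 1 × 14.007 = 14.007
  O: 1 × 15.999 = 15.999
Sum: 1×79.904 + 11×12.011 + 1×35.450 + 19×1.008 + 1×14.007 + 1×15.999 = 296.633 → 296.63 g/mol.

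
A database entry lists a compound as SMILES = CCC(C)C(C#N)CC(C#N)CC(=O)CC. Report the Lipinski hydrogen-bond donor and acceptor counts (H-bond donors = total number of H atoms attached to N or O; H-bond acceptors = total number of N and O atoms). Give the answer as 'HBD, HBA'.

Donors: find every N or O and count the H atoms it carries.
  atom 7 (N): bond orders sum to 3 → 0 H
  atom 11 (N): bond orders sum to 3 → 0 H
  atom 14 (O): bond orders sum to 2 → 0 H
Lipinski HBD = 0.
Acceptors: N atoms = 2, O atoms = 1 → HBA = 3.

0, 3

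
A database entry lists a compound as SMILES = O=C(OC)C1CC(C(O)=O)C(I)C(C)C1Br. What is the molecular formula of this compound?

Walk through each heavy atom and fill implicit hydrogens from standard valence (C 4, N 3, O 2, S 2, halogen 1):
  atom 1: O, bond orders sum to 2 (valence 2) → 0 H
  atom 2: C, bond orders sum to 4 (valence 4) → 0 H
  atom 3: O, bond orders sum to 2 (valence 2) → 0 H
  atom 4: C, bond orders sum to 1 (valence 4) → 3 H
  atom 5: C, bond orders sum to 3 (valence 4) → 1 H
  atom 6: C, bond orders sum to 2 (valence 4) → 2 H
  atom 7: C, bond orders sum to 3 (valence 4) → 1 H
  atom 8: C, bond orders sum to 4 (valence 4) → 0 H
  atom 9: O, bond orders sum to 1 (valence 2) → 1 H
  atom 10: O, bond orders sum to 2 (valence 2) → 0 H
  atom 11: C, bond orders sum to 3 (valence 4) → 1 H
  atom 12: I (halogen, monovalent) → 0 H
  atom 13: C, bond orders sum to 3 (valence 4) → 1 H
  atom 14: C, bond orders sum to 1 (valence 4) → 3 H
  atom 15: C, bond orders sum to 3 (valence 4) → 1 H
  atom 16: Br (halogen, monovalent) → 0 H
Totals → C:10, H:14, Br:1, I:1, O:4.
In Hill order: C10H14BrIO4.

C10H14BrIO4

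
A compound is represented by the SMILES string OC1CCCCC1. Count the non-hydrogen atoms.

Every atom symbol written in the SMILES (organic subset) is one heavy atom; implicit H are not written.
Heavy atoms by element → C:6, O:1.
Total: 7.

7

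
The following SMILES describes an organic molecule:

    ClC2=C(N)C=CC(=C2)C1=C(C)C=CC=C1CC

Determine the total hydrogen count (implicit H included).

Walk through each heavy atom and fill implicit hydrogens from standard valence (C 4, N 3, O 2, S 2, halogen 1):
  atom 1: Cl (halogen, monovalent) → 0 H
  atom 2: C, bond orders sum to 4 (valence 4) → 0 H
  atom 3: C, bond orders sum to 4 (valence 4) → 0 H
  atom 4: N, bond orders sum to 1 (valence 3) → 2 H
  atom 5: C, bond orders sum to 3 (valence 4) → 1 H
  atom 6: C, bond orders sum to 3 (valence 4) → 1 H
  atom 7: C, bond orders sum to 4 (valence 4) → 0 H
  atom 8: C, bond orders sum to 3 (valence 4) → 1 H
  atom 9: C, bond orders sum to 4 (valence 4) → 0 H
  atom 10: C, bond orders sum to 4 (valence 4) → 0 H
  atom 11: C, bond orders sum to 1 (valence 4) → 3 H
  atom 12: C, bond orders sum to 3 (valence 4) → 1 H
  atom 13: C, bond orders sum to 3 (valence 4) → 1 H
  atom 14: C, bond orders sum to 3 (valence 4) → 1 H
  atom 15: C, bond orders sum to 4 (valence 4) → 0 H
  atom 16: C, bond orders sum to 2 (valence 4) → 2 H
  atom 17: C, bond orders sum to 1 (valence 4) → 3 H
Total hydrogens: 16.

16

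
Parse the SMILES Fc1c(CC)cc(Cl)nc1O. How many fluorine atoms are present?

Scan the SMILES for F atoms (remember two-letter symbols like Cl and Br are single atoms).
Fluorine count: 1.

1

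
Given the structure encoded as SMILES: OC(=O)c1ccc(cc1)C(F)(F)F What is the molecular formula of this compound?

C8H5F3O2

Walk through each heavy atom and fill implicit hydrogens from standard valence (C 4, N 3, O 2, S 2, halogen 1); for lowercase aromatic atoms, an aromatic c carries 1 H when it has two neighbours and 0 H with three, and aromatic n carries 0 H:
  atom 1: O, bond orders sum to 1 (valence 2) → 1 H
  atom 2: C, bond orders sum to 4 (valence 4) → 0 H
  atom 3: O, bond orders sum to 2 (valence 2) → 0 H
  atom 4: aromatic c, 3 neighbours → 0 H
  atom 5: aromatic c, 2 neighbours → 1 H
  atom 6: aromatic c, 2 neighbours → 1 H
  atom 7: aromatic c, 3 neighbours → 0 H
  atom 8: aromatic c, 2 neighbours → 1 H
  atom 9: aromatic c, 2 neighbours → 1 H
  atom 10: C, bond orders sum to 4 (valence 4) → 0 H
  atom 11: F (halogen, monovalent) → 0 H
  atom 12: F (halogen, monovalent) → 0 H
  atom 13: F (halogen, monovalent) → 0 H
Totals → C:8, H:5, F:3, O:2.
In Hill order: C8H5F3O2.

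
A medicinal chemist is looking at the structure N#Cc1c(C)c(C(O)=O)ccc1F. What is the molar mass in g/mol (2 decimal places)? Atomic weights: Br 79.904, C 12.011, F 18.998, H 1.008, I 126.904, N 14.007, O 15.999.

First, the molecular formula is C9H6FNO2 (counting implicit H from valence).
  C: 9 × 12.011 = 108.099
  F: 1 × 18.998 = 18.998
  H: 6 × 1.008 = 6.048
  N: 1 × 14.007 = 14.007
  O: 2 × 15.999 = 31.998
Sum: 9×12.011 + 1×18.998 + 6×1.008 + 1×14.007 + 2×15.999 = 179.150 → 179.15 g/mol.

179.15 g/mol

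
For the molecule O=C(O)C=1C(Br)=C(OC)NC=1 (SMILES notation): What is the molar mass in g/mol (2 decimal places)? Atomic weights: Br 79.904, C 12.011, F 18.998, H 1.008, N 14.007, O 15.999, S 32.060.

220.02 g/mol

First, the molecular formula is C6H6BrNO3 (counting implicit H from valence).
  Br: 1 × 79.904 = 79.904
  C: 6 × 12.011 = 72.066
  H: 6 × 1.008 = 6.048
  N: 1 × 14.007 = 14.007
  O: 3 × 15.999 = 47.997
Sum: 1×79.904 + 6×12.011 + 6×1.008 + 1×14.007 + 3×15.999 = 220.022 → 220.02 g/mol.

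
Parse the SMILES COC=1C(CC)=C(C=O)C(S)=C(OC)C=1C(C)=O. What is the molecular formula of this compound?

C13H16O4S

Walk through each heavy atom and fill implicit hydrogens from standard valence (C 4, N 3, O 2, S 2, halogen 1):
  atom 1: C, bond orders sum to 1 (valence 4) → 3 H
  atom 2: O, bond orders sum to 2 (valence 2) → 0 H
  atom 3: C, bond orders sum to 4 (valence 4) → 0 H
  atom 4: C, bond orders sum to 4 (valence 4) → 0 H
  atom 5: C, bond orders sum to 2 (valence 4) → 2 H
  atom 6: C, bond orders sum to 1 (valence 4) → 3 H
  atom 7: C, bond orders sum to 4 (valence 4) → 0 H
  atom 8: C, bond orders sum to 3 (valence 4) → 1 H
  atom 9: O, bond orders sum to 2 (valence 2) → 0 H
  atom 10: C, bond orders sum to 4 (valence 4) → 0 H
  atom 11: S, bond orders sum to 1 (valence 2) → 1 H
  atom 12: C, bond orders sum to 4 (valence 4) → 0 H
  atom 13: O, bond orders sum to 2 (valence 2) → 0 H
  atom 14: C, bond orders sum to 1 (valence 4) → 3 H
  atom 15: C, bond orders sum to 4 (valence 4) → 0 H
  atom 16: C, bond orders sum to 4 (valence 4) → 0 H
  atom 17: C, bond orders sum to 1 (valence 4) → 3 H
  atom 18: O, bond orders sum to 2 (valence 2) → 0 H
Totals → C:13, H:16, O:4, S:1.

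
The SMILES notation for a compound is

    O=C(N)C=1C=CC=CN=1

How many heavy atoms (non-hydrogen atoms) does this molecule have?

9

Every atom symbol written in the SMILES (organic subset) is one heavy atom; implicit H are not written.
Heavy atoms by element → C:6, N:2, O:1.
Total: 9.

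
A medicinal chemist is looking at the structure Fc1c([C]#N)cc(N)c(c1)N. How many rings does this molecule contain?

In SMILES, each pair of matching ring-closure digits denotes one ring-closing bond; the number of such bonds equals the number of independent rings.
Ring-closure bonds here: 1.

1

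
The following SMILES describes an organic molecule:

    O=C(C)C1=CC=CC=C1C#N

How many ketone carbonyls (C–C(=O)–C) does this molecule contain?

1

The ketone motif appears at heavy-atom position 2 in the SMILES.
Other groups present: 1 nitrile.
Ketone count: 1.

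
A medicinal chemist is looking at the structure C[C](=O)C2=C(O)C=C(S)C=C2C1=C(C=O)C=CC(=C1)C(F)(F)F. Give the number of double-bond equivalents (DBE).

10

Degree of unsaturation = (number of rings) + (number of π bonds).
Ring closures in the SMILES: 2.
π bonds: 8 double bonds (each 1 DoU) → 8 DoU from unsaturation.
Total DoU = 2 + 8 = 10.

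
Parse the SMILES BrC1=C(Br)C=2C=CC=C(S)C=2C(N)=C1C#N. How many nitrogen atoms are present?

2

Scan the SMILES for N atoms (remember two-letter symbols like Cl and Br are single atoms).
Nitrogen count: 2.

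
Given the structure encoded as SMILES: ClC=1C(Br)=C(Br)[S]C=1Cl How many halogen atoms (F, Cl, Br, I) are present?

4

Halogen atoms appear at heavy-atom positions 1, 4, 6, 9 (2×Br, 2×Cl).
Halogen count: 4.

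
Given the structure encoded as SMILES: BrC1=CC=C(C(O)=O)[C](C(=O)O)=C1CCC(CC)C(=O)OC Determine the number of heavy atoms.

Every atom symbol written in the SMILES (organic subset) is one heavy atom; implicit H are not written.
Heavy atoms by element → Br:1, C:15, O:6.
Total: 22.

22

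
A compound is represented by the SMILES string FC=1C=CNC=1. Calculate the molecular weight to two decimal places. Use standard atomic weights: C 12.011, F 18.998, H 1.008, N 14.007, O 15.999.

First, the molecular formula is C4H4FN (counting implicit H from valence).
  C: 4 × 12.011 = 48.044
  F: 1 × 18.998 = 18.998
  H: 4 × 1.008 = 4.032
  N: 1 × 14.007 = 14.007
Sum: 4×12.011 + 1×18.998 + 4×1.008 + 1×14.007 = 85.081 → 85.08 g/mol.

85.08 g/mol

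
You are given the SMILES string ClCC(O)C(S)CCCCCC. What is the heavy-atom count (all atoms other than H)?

Every atom symbol written in the SMILES (organic subset) is one heavy atom; implicit H are not written.
Heavy atoms by element → C:9, Cl:1, O:1, S:1.
Total: 12.

12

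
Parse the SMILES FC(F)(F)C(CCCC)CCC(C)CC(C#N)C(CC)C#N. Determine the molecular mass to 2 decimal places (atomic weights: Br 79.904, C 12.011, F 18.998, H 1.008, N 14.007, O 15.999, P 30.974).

316.41 g/mol

First, the molecular formula is C17H27F3N2 (counting implicit H from valence).
  C: 17 × 12.011 = 204.187
  F: 3 × 18.998 = 56.994
  H: 27 × 1.008 = 27.216
  N: 2 × 14.007 = 28.014
Sum: 17×12.011 + 3×18.998 + 27×1.008 + 2×14.007 = 316.411 → 316.41 g/mol.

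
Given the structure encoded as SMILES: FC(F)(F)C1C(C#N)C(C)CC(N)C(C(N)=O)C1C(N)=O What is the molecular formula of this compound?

C12H17F3N4O2

Walk through each heavy atom and fill implicit hydrogens from standard valence (C 4, N 3, O 2, S 2, halogen 1):
  atom 1: F (halogen, monovalent) → 0 H
  atom 2: C, bond orders sum to 4 (valence 4) → 0 H
  atom 3: F (halogen, monovalent) → 0 H
  atom 4: F (halogen, monovalent) → 0 H
  atom 5: C, bond orders sum to 3 (valence 4) → 1 H
  atom 6: C, bond orders sum to 3 (valence 4) → 1 H
  atom 7: C, bond orders sum to 4 (valence 4) → 0 H
  atom 8: N, bond orders sum to 3 (valence 3) → 0 H
  atom 9: C, bond orders sum to 3 (valence 4) → 1 H
  atom 10: C, bond orders sum to 1 (valence 4) → 3 H
  atom 11: C, bond orders sum to 2 (valence 4) → 2 H
  atom 12: C, bond orders sum to 3 (valence 4) → 1 H
  atom 13: N, bond orders sum to 1 (valence 3) → 2 H
  atom 14: C, bond orders sum to 3 (valence 4) → 1 H
  atom 15: C, bond orders sum to 4 (valence 4) → 0 H
  atom 16: N, bond orders sum to 1 (valence 3) → 2 H
  atom 17: O, bond orders sum to 2 (valence 2) → 0 H
  atom 18: C, bond orders sum to 3 (valence 4) → 1 H
  atom 19: C, bond orders sum to 4 (valence 4) → 0 H
  atom 20: N, bond orders sum to 1 (valence 3) → 2 H
  atom 21: O, bond orders sum to 2 (valence 2) → 0 H
Totals → C:12, H:17, F:3, N:4, O:2.
In Hill order: C12H17F3N4O2.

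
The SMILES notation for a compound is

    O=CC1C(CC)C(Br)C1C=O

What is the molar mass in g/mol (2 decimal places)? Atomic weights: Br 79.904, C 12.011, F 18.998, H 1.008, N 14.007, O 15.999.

First, the molecular formula is C8H11BrO2 (counting implicit H from valence).
  Br: 1 × 79.904 = 79.904
  C: 8 × 12.011 = 96.088
  H: 11 × 1.008 = 11.088
  O: 2 × 15.999 = 31.998
Sum: 1×79.904 + 8×12.011 + 11×1.008 + 2×15.999 = 219.078 → 219.08 g/mol.

219.08 g/mol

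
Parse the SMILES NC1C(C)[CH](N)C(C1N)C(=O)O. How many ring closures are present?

1

In SMILES, each pair of matching ring-closure digits denotes one ring-closing bond; the number of such bonds equals the number of independent rings.
Ring-closure bonds here: 1.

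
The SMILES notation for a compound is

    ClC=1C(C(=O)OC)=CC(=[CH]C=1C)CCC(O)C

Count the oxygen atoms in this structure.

Scan the SMILES for O atoms (remember two-letter symbols like Cl and Br are single atoms).
Oxygen count: 3.

3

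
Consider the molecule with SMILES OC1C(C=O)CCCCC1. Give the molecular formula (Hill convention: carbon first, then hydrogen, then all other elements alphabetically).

Walk through each heavy atom and fill implicit hydrogens from standard valence (C 4, N 3, O 2, S 2, halogen 1):
  atom 1: O, bond orders sum to 1 (valence 2) → 1 H
  atom 2: C, bond orders sum to 3 (valence 4) → 1 H
  atom 3: C, bond orders sum to 3 (valence 4) → 1 H
  atom 4: C, bond orders sum to 3 (valence 4) → 1 H
  atom 5: O, bond orders sum to 2 (valence 2) → 0 H
  atom 6: C, bond orders sum to 2 (valence 4) → 2 H
  atom 7: C, bond orders sum to 2 (valence 4) → 2 H
  atom 8: C, bond orders sum to 2 (valence 4) → 2 H
  atom 9: C, bond orders sum to 2 (valence 4) → 2 H
  atom 10: C, bond orders sum to 2 (valence 4) → 2 H
Totals → C:8, H:14, O:2.
In Hill order: C8H14O2.

C8H14O2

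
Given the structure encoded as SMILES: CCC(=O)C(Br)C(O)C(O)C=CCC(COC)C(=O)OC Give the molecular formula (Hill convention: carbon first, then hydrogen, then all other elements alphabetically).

C14H23BrO6

Walk through each heavy atom and fill implicit hydrogens from standard valence (C 4, N 3, O 2, S 2, halogen 1):
  atom 1: C, bond orders sum to 1 (valence 4) → 3 H
  atom 2: C, bond orders sum to 2 (valence 4) → 2 H
  atom 3: C, bond orders sum to 4 (valence 4) → 0 H
  atom 4: O, bond orders sum to 2 (valence 2) → 0 H
  atom 5: C, bond orders sum to 3 (valence 4) → 1 H
  atom 6: Br (halogen, monovalent) → 0 H
  atom 7: C, bond orders sum to 3 (valence 4) → 1 H
  atom 8: O, bond orders sum to 1 (valence 2) → 1 H
  atom 9: C, bond orders sum to 3 (valence 4) → 1 H
  atom 10: O, bond orders sum to 1 (valence 2) → 1 H
  atom 11: C, bond orders sum to 3 (valence 4) → 1 H
  atom 12: C, bond orders sum to 3 (valence 4) → 1 H
  atom 13: C, bond orders sum to 2 (valence 4) → 2 H
  atom 14: C, bond orders sum to 3 (valence 4) → 1 H
  atom 15: C, bond orders sum to 2 (valence 4) → 2 H
  atom 16: O, bond orders sum to 2 (valence 2) → 0 H
  atom 17: C, bond orders sum to 1 (valence 4) → 3 H
  atom 18: C, bond orders sum to 4 (valence 4) → 0 H
  atom 19: O, bond orders sum to 2 (valence 2) → 0 H
  atom 20: O, bond orders sum to 2 (valence 2) → 0 H
  atom 21: C, bond orders sum to 1 (valence 4) → 3 H
Totals → C:14, H:23, Br:1, O:6.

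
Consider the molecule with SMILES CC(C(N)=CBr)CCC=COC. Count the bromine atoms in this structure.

Scan the SMILES for Br atoms (remember two-letter symbols like Cl and Br are single atoms).
Bromine count: 1.

1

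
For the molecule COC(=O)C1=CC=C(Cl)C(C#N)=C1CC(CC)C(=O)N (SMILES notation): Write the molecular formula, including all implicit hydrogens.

C14H15ClN2O3

Walk through each heavy atom and fill implicit hydrogens from standard valence (C 4, N 3, O 2, S 2, halogen 1):
  atom 1: C, bond orders sum to 1 (valence 4) → 3 H
  atom 2: O, bond orders sum to 2 (valence 2) → 0 H
  atom 3: C, bond orders sum to 4 (valence 4) → 0 H
  atom 4: O, bond orders sum to 2 (valence 2) → 0 H
  atom 5: C, bond orders sum to 4 (valence 4) → 0 H
  atom 6: C, bond orders sum to 3 (valence 4) → 1 H
  atom 7: C, bond orders sum to 3 (valence 4) → 1 H
  atom 8: C, bond orders sum to 4 (valence 4) → 0 H
  atom 9: Cl (halogen, monovalent) → 0 H
  atom 10: C, bond orders sum to 4 (valence 4) → 0 H
  atom 11: C, bond orders sum to 4 (valence 4) → 0 H
  atom 12: N, bond orders sum to 3 (valence 3) → 0 H
  atom 13: C, bond orders sum to 4 (valence 4) → 0 H
  atom 14: C, bond orders sum to 2 (valence 4) → 2 H
  atom 15: C, bond orders sum to 3 (valence 4) → 1 H
  atom 16: C, bond orders sum to 2 (valence 4) → 2 H
  atom 17: C, bond orders sum to 1 (valence 4) → 3 H
  atom 18: C, bond orders sum to 4 (valence 4) → 0 H
  atom 19: O, bond orders sum to 2 (valence 2) → 0 H
  atom 20: N, bond orders sum to 1 (valence 3) → 2 H
Totals → C:14, H:15, Cl:1, N:2, O:3.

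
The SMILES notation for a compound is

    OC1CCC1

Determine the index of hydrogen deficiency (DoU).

Degree of unsaturation = (number of rings) + (number of π bonds).
Ring closures in the SMILES: 1.
π bonds: none → 0 DoU from unsaturation.
Total DoU = 1 + 0 = 1.

1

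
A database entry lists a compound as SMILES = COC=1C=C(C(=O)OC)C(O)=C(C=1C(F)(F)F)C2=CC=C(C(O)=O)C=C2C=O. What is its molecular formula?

Walk through each heavy atom and fill implicit hydrogens from standard valence (C 4, N 3, O 2, S 2, halogen 1):
  atom 1: C, bond orders sum to 1 (valence 4) → 3 H
  atom 2: O, bond orders sum to 2 (valence 2) → 0 H
  atom 3: C, bond orders sum to 4 (valence 4) → 0 H
  atom 4: C, bond orders sum to 3 (valence 4) → 1 H
  atom 5: C, bond orders sum to 4 (valence 4) → 0 H
  atom 6: C, bond orders sum to 4 (valence 4) → 0 H
  atom 7: O, bond orders sum to 2 (valence 2) → 0 H
  atom 8: O, bond orders sum to 2 (valence 2) → 0 H
  atom 9: C, bond orders sum to 1 (valence 4) → 3 H
  atom 10: C, bond orders sum to 4 (valence 4) → 0 H
  atom 11: O, bond orders sum to 1 (valence 2) → 1 H
  atom 12: C, bond orders sum to 4 (valence 4) → 0 H
  atom 13: C, bond orders sum to 4 (valence 4) → 0 H
  atom 14: C, bond orders sum to 4 (valence 4) → 0 H
  atom 15: F (halogen, monovalent) → 0 H
  atom 16: F (halogen, monovalent) → 0 H
  atom 17: F (halogen, monovalent) → 0 H
  atom 18: C, bond orders sum to 4 (valence 4) → 0 H
  atom 19: C, bond orders sum to 3 (valence 4) → 1 H
  atom 20: C, bond orders sum to 3 (valence 4) → 1 H
  atom 21: C, bond orders sum to 4 (valence 4) → 0 H
  atom 22: C, bond orders sum to 4 (valence 4) → 0 H
  atom 23: O, bond orders sum to 1 (valence 2) → 1 H
  atom 24: O, bond orders sum to 2 (valence 2) → 0 H
  atom 25: C, bond orders sum to 3 (valence 4) → 1 H
  atom 26: C, bond orders sum to 4 (valence 4) → 0 H
  atom 27: C, bond orders sum to 3 (valence 4) → 1 H
  atom 28: O, bond orders sum to 2 (valence 2) → 0 H
Totals → C:18, H:13, F:3, O:7.

C18H13F3O7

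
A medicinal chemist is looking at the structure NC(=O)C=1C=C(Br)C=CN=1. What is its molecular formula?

Walk through each heavy atom and fill implicit hydrogens from standard valence (C 4, N 3, O 2, S 2, halogen 1):
  atom 1: N, bond orders sum to 1 (valence 3) → 2 H
  atom 2: C, bond orders sum to 4 (valence 4) → 0 H
  atom 3: O, bond orders sum to 2 (valence 2) → 0 H
  atom 4: C, bond orders sum to 4 (valence 4) → 0 H
  atom 5: C, bond orders sum to 3 (valence 4) → 1 H
  atom 6: C, bond orders sum to 4 (valence 4) → 0 H
  atom 7: Br (halogen, monovalent) → 0 H
  atom 8: C, bond orders sum to 3 (valence 4) → 1 H
  atom 9: C, bond orders sum to 3 (valence 4) → 1 H
  atom 10: N, bond orders sum to 3 (valence 3) → 0 H
Totals → C:6, H:5, Br:1, N:2, O:1.

C6H5BrN2O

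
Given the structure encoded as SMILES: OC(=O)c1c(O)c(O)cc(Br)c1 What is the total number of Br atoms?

1

Scan the SMILES for Br atoms (remember two-letter symbols like Cl and Br are single atoms).
Bromine count: 1.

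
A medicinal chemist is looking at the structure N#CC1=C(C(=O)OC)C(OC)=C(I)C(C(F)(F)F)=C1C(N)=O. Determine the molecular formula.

Walk through each heavy atom and fill implicit hydrogens from standard valence (C 4, N 3, O 2, S 2, halogen 1):
  atom 1: N, bond orders sum to 3 (valence 3) → 0 H
  atom 2: C, bond orders sum to 4 (valence 4) → 0 H
  atom 3: C, bond orders sum to 4 (valence 4) → 0 H
  atom 4: C, bond orders sum to 4 (valence 4) → 0 H
  atom 5: C, bond orders sum to 4 (valence 4) → 0 H
  atom 6: O, bond orders sum to 2 (valence 2) → 0 H
  atom 7: O, bond orders sum to 2 (valence 2) → 0 H
  atom 8: C, bond orders sum to 1 (valence 4) → 3 H
  atom 9: C, bond orders sum to 4 (valence 4) → 0 H
  atom 10: O, bond orders sum to 2 (valence 2) → 0 H
  atom 11: C, bond orders sum to 1 (valence 4) → 3 H
  atom 12: C, bond orders sum to 4 (valence 4) → 0 H
  atom 13: I (halogen, monovalent) → 0 H
  atom 14: C, bond orders sum to 4 (valence 4) → 0 H
  atom 15: C, bond orders sum to 4 (valence 4) → 0 H
  atom 16: F (halogen, monovalent) → 0 H
  atom 17: F (halogen, monovalent) → 0 H
  atom 18: F (halogen, monovalent) → 0 H
  atom 19: C, bond orders sum to 4 (valence 4) → 0 H
  atom 20: C, bond orders sum to 4 (valence 4) → 0 H
  atom 21: N, bond orders sum to 1 (valence 3) → 2 H
  atom 22: O, bond orders sum to 2 (valence 2) → 0 H
Totals → C:12, H:8, F:3, I:1, N:2, O:4.

C12H8F3IN2O4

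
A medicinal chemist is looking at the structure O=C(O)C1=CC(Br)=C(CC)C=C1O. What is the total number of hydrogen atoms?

Walk through each heavy atom and fill implicit hydrogens from standard valence (C 4, N 3, O 2, S 2, halogen 1):
  atom 1: O, bond orders sum to 2 (valence 2) → 0 H
  atom 2: C, bond orders sum to 4 (valence 4) → 0 H
  atom 3: O, bond orders sum to 1 (valence 2) → 1 H
  atom 4: C, bond orders sum to 4 (valence 4) → 0 H
  atom 5: C, bond orders sum to 3 (valence 4) → 1 H
  atom 6: C, bond orders sum to 4 (valence 4) → 0 H
  atom 7: Br (halogen, monovalent) → 0 H
  atom 8: C, bond orders sum to 4 (valence 4) → 0 H
  atom 9: C, bond orders sum to 2 (valence 4) → 2 H
  atom 10: C, bond orders sum to 1 (valence 4) → 3 H
  atom 11: C, bond orders sum to 3 (valence 4) → 1 H
  atom 12: C, bond orders sum to 4 (valence 4) → 0 H
  atom 13: O, bond orders sum to 1 (valence 2) → 1 H
Total hydrogens: 9.

9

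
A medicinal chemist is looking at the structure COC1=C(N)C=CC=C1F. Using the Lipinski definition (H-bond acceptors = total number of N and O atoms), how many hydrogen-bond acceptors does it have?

2

N atoms: 1; O atoms: 1.
Lipinski HBA = 1 + 1 = 2.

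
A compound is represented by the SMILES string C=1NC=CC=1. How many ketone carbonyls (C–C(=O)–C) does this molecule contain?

Scan the SMILES for the ketone motif — none present.

0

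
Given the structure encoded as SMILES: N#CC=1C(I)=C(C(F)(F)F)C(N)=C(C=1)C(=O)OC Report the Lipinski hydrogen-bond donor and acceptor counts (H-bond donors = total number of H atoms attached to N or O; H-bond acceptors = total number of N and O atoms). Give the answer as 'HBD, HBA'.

2, 4

Donors: find every N or O and count the H atoms it carries.
  atom 1 (N): bond orders sum to 3 → 0 H
  atom 12 (N): bond orders sum to 1 → 2 H
  atom 16 (O): bond orders sum to 2 → 0 H
  atom 17 (O): bond orders sum to 2 → 0 H
Lipinski HBD = 2.
Acceptors: N atoms = 2, O atoms = 2 → HBA = 4.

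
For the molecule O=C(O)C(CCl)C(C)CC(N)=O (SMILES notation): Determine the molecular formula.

C7H12ClNO3

Walk through each heavy atom and fill implicit hydrogens from standard valence (C 4, N 3, O 2, S 2, halogen 1):
  atom 1: O, bond orders sum to 2 (valence 2) → 0 H
  atom 2: C, bond orders sum to 4 (valence 4) → 0 H
  atom 3: O, bond orders sum to 1 (valence 2) → 1 H
  atom 4: C, bond orders sum to 3 (valence 4) → 1 H
  atom 5: C, bond orders sum to 2 (valence 4) → 2 H
  atom 6: Cl (halogen, monovalent) → 0 H
  atom 7: C, bond orders sum to 3 (valence 4) → 1 H
  atom 8: C, bond orders sum to 1 (valence 4) → 3 H
  atom 9: C, bond orders sum to 2 (valence 4) → 2 H
  atom 10: C, bond orders sum to 4 (valence 4) → 0 H
  atom 11: N, bond orders sum to 1 (valence 3) → 2 H
  atom 12: O, bond orders sum to 2 (valence 2) → 0 H
Totals → C:7, H:12, Cl:1, N:1, O:3.
In Hill order: C7H12ClNO3.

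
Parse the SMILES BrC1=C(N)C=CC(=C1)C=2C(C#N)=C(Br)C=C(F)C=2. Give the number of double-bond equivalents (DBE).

10

Degree of unsaturation = (number of rings) + (number of π bonds).
Ring closures in the SMILES: 2.
π bonds: 6 double bonds (each 1 DoU), 1 triple bond (each 2 DoU) → 8 DoU from unsaturation.
Total DoU = 2 + 8 = 10.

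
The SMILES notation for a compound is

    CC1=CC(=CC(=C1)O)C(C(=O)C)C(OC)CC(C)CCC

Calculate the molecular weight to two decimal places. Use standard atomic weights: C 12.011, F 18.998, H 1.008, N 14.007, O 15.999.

292.42 g/mol

First, the molecular formula is C18H28O3 (counting implicit H from valence).
  C: 18 × 12.011 = 216.198
  H: 28 × 1.008 = 28.224
  O: 3 × 15.999 = 47.997
Sum: 18×12.011 + 28×1.008 + 3×15.999 = 292.419 → 292.42 g/mol.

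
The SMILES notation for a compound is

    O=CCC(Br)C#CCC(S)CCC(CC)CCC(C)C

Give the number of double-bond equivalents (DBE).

Molecular formula: C17H29BrOS.
DoU = (2C + 2 + N − H − X) / 2, where X is the halogen count and O/S are ignored.
    = (2·17 + 2 + 0 − 29 − 1) / 2 = 6 / 2 = 3.

3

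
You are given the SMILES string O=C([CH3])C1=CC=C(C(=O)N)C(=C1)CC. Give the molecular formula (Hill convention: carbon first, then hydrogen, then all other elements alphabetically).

C11H13NO2

Walk through each heavy atom and fill implicit hydrogens from standard valence (C 4, N 3, O 2, S 2, halogen 1):
  atom 1: O, bond orders sum to 2 (valence 2) → 0 H
  atom 2: C, bond orders sum to 4 (valence 4) → 0 H
  atom 3: C with explicit H count 3
  atom 4: C, bond orders sum to 4 (valence 4) → 0 H
  atom 5: C, bond orders sum to 3 (valence 4) → 1 H
  atom 6: C, bond orders sum to 3 (valence 4) → 1 H
  atom 7: C, bond orders sum to 4 (valence 4) → 0 H
  atom 8: C, bond orders sum to 4 (valence 4) → 0 H
  atom 9: O, bond orders sum to 2 (valence 2) → 0 H
  atom 10: N, bond orders sum to 1 (valence 3) → 2 H
  atom 11: C, bond orders sum to 4 (valence 4) → 0 H
  atom 12: C, bond orders sum to 3 (valence 4) → 1 H
  atom 13: C, bond orders sum to 2 (valence 4) → 2 H
  atom 14: C, bond orders sum to 1 (valence 4) → 3 H
Totals → C:11, H:13, N:1, O:2.
In Hill order: C11H13NO2.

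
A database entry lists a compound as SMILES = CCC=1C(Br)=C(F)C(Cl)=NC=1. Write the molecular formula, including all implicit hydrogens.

C7H6BrClFN

Walk through each heavy atom and fill implicit hydrogens from standard valence (C 4, N 3, O 2, S 2, halogen 1):
  atom 1: C, bond orders sum to 1 (valence 4) → 3 H
  atom 2: C, bond orders sum to 2 (valence 4) → 2 H
  atom 3: C, bond orders sum to 4 (valence 4) → 0 H
  atom 4: C, bond orders sum to 4 (valence 4) → 0 H
  atom 5: Br (halogen, monovalent) → 0 H
  atom 6: C, bond orders sum to 4 (valence 4) → 0 H
  atom 7: F (halogen, monovalent) → 0 H
  atom 8: C, bond orders sum to 4 (valence 4) → 0 H
  atom 9: Cl (halogen, monovalent) → 0 H
  atom 10: N, bond orders sum to 3 (valence 3) → 0 H
  atom 11: C, bond orders sum to 3 (valence 4) → 1 H
Totals → C:7, H:6, Br:1, Cl:1, F:1, N:1.
In Hill order: C7H6BrClFN.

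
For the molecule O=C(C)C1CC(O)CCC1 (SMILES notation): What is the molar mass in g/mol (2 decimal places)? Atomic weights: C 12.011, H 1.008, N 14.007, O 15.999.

First, the molecular formula is C8H14O2 (counting implicit H from valence).
  C: 8 × 12.011 = 96.088
  H: 14 × 1.008 = 14.112
  O: 2 × 15.999 = 31.998
Sum: 8×12.011 + 14×1.008 + 2×15.999 = 142.198 → 142.20 g/mol.

142.20 g/mol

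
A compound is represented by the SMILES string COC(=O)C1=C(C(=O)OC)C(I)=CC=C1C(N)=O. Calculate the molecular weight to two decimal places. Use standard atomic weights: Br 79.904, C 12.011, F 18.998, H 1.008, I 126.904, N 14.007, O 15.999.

363.11 g/mol

First, the molecular formula is C11H10INO5 (counting implicit H from valence).
  C: 11 × 12.011 = 132.121
  H: 10 × 1.008 = 10.080
  I: 1 × 126.904 = 126.904
  N: 1 × 14.007 = 14.007
  O: 5 × 15.999 = 79.995
Sum: 11×12.011 + 10×1.008 + 1×126.904 + 1×14.007 + 5×15.999 = 363.107 → 363.11 g/mol.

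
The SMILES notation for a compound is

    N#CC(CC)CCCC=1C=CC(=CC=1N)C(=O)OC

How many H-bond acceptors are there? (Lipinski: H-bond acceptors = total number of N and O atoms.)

4

N atoms: 2; O atoms: 2.
Lipinski HBA = 2 + 2 = 4.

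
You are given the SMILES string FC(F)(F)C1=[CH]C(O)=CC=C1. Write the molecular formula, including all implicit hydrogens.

Walk through each heavy atom and fill implicit hydrogens from standard valence (C 4, N 3, O 2, S 2, halogen 1):
  atom 1: F (halogen, monovalent) → 0 H
  atom 2: C, bond orders sum to 4 (valence 4) → 0 H
  atom 3: F (halogen, monovalent) → 0 H
  atom 4: F (halogen, monovalent) → 0 H
  atom 5: C, bond orders sum to 4 (valence 4) → 0 H
  atom 6: C with explicit H count 1
  atom 7: C, bond orders sum to 4 (valence 4) → 0 H
  atom 8: O, bond orders sum to 1 (valence 2) → 1 H
  atom 9: C, bond orders sum to 3 (valence 4) → 1 H
  atom 10: C, bond orders sum to 3 (valence 4) → 1 H
  atom 11: C, bond orders sum to 3 (valence 4) → 1 H
Totals → C:7, H:5, F:3, O:1.

C7H5F3O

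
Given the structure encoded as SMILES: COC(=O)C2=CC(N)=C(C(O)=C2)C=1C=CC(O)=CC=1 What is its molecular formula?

Walk through each heavy atom and fill implicit hydrogens from standard valence (C 4, N 3, O 2, S 2, halogen 1):
  atom 1: C, bond orders sum to 1 (valence 4) → 3 H
  atom 2: O, bond orders sum to 2 (valence 2) → 0 H
  atom 3: C, bond orders sum to 4 (valence 4) → 0 H
  atom 4: O, bond orders sum to 2 (valence 2) → 0 H
  atom 5: C, bond orders sum to 4 (valence 4) → 0 H
  atom 6: C, bond orders sum to 3 (valence 4) → 1 H
  atom 7: C, bond orders sum to 4 (valence 4) → 0 H
  atom 8: N, bond orders sum to 1 (valence 3) → 2 H
  atom 9: C, bond orders sum to 4 (valence 4) → 0 H
  atom 10: C, bond orders sum to 4 (valence 4) → 0 H
  atom 11: O, bond orders sum to 1 (valence 2) → 1 H
  atom 12: C, bond orders sum to 3 (valence 4) → 1 H
  atom 13: C, bond orders sum to 4 (valence 4) → 0 H
  atom 14: C, bond orders sum to 3 (valence 4) → 1 H
  atom 15: C, bond orders sum to 3 (valence 4) → 1 H
  atom 16: C, bond orders sum to 4 (valence 4) → 0 H
  atom 17: O, bond orders sum to 1 (valence 2) → 1 H
  atom 18: C, bond orders sum to 3 (valence 4) → 1 H
  atom 19: C, bond orders sum to 3 (valence 4) → 1 H
Totals → C:14, H:13, N:1, O:4.

C14H13NO4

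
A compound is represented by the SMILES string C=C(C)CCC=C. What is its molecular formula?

Walk through each heavy atom and fill implicit hydrogens from standard valence (C 4, N 3, O 2, S 2, halogen 1):
  atom 1: C, bond orders sum to 2 (valence 4) → 2 H
  atom 2: C, bond orders sum to 4 (valence 4) → 0 H
  atom 3: C, bond orders sum to 1 (valence 4) → 3 H
  atom 4: C, bond orders sum to 2 (valence 4) → 2 H
  atom 5: C, bond orders sum to 2 (valence 4) → 2 H
  atom 6: C, bond orders sum to 3 (valence 4) → 1 H
  atom 7: C, bond orders sum to 2 (valence 4) → 2 H
Totals → C:7, H:12.

C7H12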